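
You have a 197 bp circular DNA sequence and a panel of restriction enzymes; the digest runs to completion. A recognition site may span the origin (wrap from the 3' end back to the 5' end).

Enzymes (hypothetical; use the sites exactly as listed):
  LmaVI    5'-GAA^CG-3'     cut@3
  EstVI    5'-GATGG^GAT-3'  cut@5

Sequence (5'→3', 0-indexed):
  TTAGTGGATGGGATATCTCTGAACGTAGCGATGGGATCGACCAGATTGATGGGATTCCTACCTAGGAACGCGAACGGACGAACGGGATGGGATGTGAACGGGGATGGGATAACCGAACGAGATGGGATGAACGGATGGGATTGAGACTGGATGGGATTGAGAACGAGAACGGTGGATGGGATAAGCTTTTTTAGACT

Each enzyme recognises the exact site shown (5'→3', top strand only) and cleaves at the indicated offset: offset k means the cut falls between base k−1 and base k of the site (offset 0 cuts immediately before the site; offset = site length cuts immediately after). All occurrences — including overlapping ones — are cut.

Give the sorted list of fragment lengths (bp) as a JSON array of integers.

[6,6,6,7,8,8,8,8,9,9,10,10,11,12,16,16,18,29]

Site scan:
  LmaVI GAACG/3: at [20, 65, 71, 79, 95, 114, 128, 160, 166] ⇒ [23, 68, 74, 82, 98, 117, 131, 163, 169]
  EstVI GATGGGAT/5: at [6, 29, 47, 85, 102, 120, 133, 149, 174] ⇒ [11, 34, 52, 90, 107, 125, 138, 154, 179]

Pooled cuts: [11, 23, 34, 52, 68, 74, 82, 90, 98, 107, 117, 125, 131, 138, 154, 163, 169, 179]

Fragments:
  11→23: 12 bp
  23→34: 11 bp
  34→52: 18 bp
  52→68: 16 bp
  68→74: 6 bp
  74→82: 8 bp
  82→90: 8 bp
  90→98: 8 bp
  98→107: 9 bp
  107→117: 10 bp
  117→125: 8 bp
  125→131: 6 bp
  131→138: 7 bp
  138→154: 16 bp
  154→163: 9 bp
  163→169: 6 bp
  169→179: 10 bp
  179→11 (wrap): 197-179+11 = 29 bp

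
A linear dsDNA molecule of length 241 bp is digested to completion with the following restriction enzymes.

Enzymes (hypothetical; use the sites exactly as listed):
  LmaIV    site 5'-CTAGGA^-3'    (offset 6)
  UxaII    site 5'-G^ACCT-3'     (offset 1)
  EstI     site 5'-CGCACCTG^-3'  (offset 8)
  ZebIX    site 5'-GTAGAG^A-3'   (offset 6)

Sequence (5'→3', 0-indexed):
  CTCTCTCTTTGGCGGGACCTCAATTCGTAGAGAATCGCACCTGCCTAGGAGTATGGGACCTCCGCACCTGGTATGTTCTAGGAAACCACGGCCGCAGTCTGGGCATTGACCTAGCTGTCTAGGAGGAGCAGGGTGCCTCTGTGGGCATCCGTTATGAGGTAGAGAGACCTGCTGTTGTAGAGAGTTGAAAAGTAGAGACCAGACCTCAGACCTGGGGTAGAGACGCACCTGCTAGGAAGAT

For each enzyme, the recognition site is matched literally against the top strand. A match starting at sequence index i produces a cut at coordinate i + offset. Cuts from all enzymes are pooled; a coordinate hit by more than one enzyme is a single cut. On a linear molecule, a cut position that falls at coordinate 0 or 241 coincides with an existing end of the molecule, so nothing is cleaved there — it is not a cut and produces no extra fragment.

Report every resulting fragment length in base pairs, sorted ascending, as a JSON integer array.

Scan for sites:
  LmaIV CTAGGA/6: at [44, 77, 118, 231] ⇒ [50, 83, 124, 237]
  UxaII GACCT/1: at [15, 56, 107, 165, 201, 208] ⇒ [16, 57, 108, 166, 202, 209]
  EstI CGCACCTG/8: at [35, 62, 223] ⇒ [43, 70, 231]
  ZebIX GTAGAGA/6: at [26, 158, 176, 191, 216] ⇒ [32, 164, 182, 197, 222]

Pooled cuts: [16, 32, 43, 50, 57, 70, 83, 108, 124, 164, 166, 182, 197, 202, 209, 222, 231, 237]

Fragments:
  [0,16): 16 bp
  [16,32): 16 bp
  [32,43): 11 bp
  [43,50): 7 bp
  [50,57): 7 bp
  [57,70): 13 bp
  [70,83): 13 bp
  [83,108): 25 bp
  [108,124): 16 bp
  [124,164): 40 bp
  [164,166): 2 bp
  [166,182): 16 bp
  [182,197): 15 bp
  [197,202): 5 bp
  [202,209): 7 bp
  [209,222): 13 bp
  [222,231): 9 bp
  [231,237): 6 bp
  [237,241): 4 bp

[2,4,5,6,7,7,7,9,11,13,13,13,15,16,16,16,16,25,40]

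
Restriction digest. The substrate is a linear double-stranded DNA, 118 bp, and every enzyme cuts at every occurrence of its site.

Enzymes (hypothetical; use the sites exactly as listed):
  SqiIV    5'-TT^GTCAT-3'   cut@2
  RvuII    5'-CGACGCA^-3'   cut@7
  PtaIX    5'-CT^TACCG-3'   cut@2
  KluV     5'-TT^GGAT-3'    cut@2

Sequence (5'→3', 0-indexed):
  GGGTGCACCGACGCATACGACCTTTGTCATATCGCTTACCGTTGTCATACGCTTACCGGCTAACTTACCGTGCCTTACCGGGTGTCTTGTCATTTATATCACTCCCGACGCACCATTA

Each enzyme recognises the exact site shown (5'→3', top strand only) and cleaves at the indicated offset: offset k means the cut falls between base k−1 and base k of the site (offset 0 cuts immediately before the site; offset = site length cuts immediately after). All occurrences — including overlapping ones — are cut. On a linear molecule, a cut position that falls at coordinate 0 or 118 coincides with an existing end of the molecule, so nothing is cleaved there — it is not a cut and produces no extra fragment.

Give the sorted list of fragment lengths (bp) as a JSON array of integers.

Site scan:
  SqiIV TTGTCAT/2: at [23, 41, 86] ⇒ [25, 43, 88]
  RvuII CGACGCA/7: at [8, 105] ⇒ [15, 112]
  PtaIX CTTACCG/2: at [34, 51, 63, 73] ⇒ [36, 53, 65, 75]
  KluV (TTGGAT, off=2): no sites

Pooled cuts: [15, 25, 36, 43, 53, 65, 75, 88, 112]

Fragments:
  [0,15): 15 bp
  [15,25): 10 bp
  [25,36): 11 bp
  [36,43): 7 bp
  [43,53): 10 bp
  [53,65): 12 bp
  [65,75): 10 bp
  [75,88): 13 bp
  [88,112): 24 bp
  [112,118): 6 bp

[6,7,10,10,10,11,12,13,15,24]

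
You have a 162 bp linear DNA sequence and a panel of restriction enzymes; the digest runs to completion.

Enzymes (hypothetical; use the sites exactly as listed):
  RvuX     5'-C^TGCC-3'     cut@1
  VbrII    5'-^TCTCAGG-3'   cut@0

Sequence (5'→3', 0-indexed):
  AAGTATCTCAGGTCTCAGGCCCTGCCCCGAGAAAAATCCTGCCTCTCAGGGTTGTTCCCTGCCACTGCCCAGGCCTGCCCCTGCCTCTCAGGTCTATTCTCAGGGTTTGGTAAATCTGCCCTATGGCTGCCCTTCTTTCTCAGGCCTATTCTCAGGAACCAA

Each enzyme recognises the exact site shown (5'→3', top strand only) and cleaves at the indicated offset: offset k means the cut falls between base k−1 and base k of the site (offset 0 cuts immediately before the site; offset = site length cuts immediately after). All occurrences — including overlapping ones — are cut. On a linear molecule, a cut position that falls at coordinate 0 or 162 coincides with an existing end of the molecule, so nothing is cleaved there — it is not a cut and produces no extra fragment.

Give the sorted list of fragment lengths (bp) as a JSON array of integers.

[4,4,5,6,6,7,10,10,10,11,12,12,13,16,17,19]

Per-enzyme occurrences:
  RvuX (CTGCC, off=1): starts [21, 38, 58, 64, 74, 80, 115, 126] → cuts [22, 39, 59, 65, 75, 81, 116, 127]
  VbrII (TCTCAGG, off=0): starts [5, 12, 43, 85, 97, 137, 149] → cuts [5, 12, 43, 85, 97, 137, 149]

All cut coordinates (distinct, sorted): [5, 12, 22, 39, 43, 59, 65, 75, 81, 85, 97, 116, 127, 137, 149]

Fragment lengths:
  [0,5): 5 bp
  [5,12): 7 bp
  [12,22): 10 bp
  [22,39): 17 bp
  [39,43): 4 bp
  [43,59): 16 bp
  [59,65): 6 bp
  [65,75): 10 bp
  [75,81): 6 bp
  [81,85): 4 bp
  [85,97): 12 bp
  [97,116): 19 bp
  [116,127): 11 bp
  [127,137): 10 bp
  [137,149): 12 bp
  [149,162): 13 bp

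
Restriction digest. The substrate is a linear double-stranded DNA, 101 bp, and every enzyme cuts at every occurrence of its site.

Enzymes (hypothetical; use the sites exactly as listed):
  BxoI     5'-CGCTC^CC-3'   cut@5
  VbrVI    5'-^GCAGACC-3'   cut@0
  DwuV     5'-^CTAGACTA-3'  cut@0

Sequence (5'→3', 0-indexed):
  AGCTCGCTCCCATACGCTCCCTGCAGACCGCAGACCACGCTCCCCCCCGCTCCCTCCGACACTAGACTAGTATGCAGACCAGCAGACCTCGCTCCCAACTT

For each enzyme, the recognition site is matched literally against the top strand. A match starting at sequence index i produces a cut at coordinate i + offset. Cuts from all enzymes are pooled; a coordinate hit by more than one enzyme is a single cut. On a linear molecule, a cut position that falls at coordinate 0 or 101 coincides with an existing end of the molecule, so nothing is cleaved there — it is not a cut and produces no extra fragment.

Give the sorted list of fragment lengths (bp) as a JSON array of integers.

[3,7,7,8,9,9,10,10,12,13,13]

Scan for sites:
  BxoI (CGCTCCC, off=5): starts [4, 14, 37, 47, 89] → cuts [9, 19, 42, 52, 94]
  VbrVI (GCAGACC, off=0): starts [22, 29, 73, 81] → cuts [22, 29, 73, 81]
  DwuV (CTAGACTA, off=0): starts [61] → cuts [61]

Pooled cuts: [9, 19, 22, 29, 42, 52, 61, 73, 81, 94]

Fragment lengths:
  [0,9): 9 bp
  [9,19): 10 bp
  [19,22): 3 bp
  [22,29): 7 bp
  [29,42): 13 bp
  [42,52): 10 bp
  [52,61): 9 bp
  [61,73): 12 bp
  [73,81): 8 bp
  [81,94): 13 bp
  [94,101): 7 bp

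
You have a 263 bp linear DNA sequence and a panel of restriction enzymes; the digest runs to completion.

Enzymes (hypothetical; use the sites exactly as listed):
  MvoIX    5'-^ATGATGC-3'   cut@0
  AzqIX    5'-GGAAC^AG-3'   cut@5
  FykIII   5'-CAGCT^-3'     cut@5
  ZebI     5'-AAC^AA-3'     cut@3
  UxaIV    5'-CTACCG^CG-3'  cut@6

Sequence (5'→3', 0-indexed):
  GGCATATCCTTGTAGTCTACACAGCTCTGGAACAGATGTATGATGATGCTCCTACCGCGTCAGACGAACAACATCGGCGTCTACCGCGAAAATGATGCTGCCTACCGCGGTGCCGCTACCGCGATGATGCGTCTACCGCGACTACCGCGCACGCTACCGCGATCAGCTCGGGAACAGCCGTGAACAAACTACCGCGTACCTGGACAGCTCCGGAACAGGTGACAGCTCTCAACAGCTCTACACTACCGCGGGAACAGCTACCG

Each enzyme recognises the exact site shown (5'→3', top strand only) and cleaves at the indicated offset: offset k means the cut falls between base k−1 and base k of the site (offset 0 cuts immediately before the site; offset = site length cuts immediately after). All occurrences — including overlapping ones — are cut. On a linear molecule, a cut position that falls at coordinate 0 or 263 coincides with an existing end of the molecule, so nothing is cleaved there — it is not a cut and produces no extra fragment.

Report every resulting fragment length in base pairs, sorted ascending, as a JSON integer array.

Site scan:
  MvoIX (ATGATGC, off=0): starts [42, 91, 123] → cuts [42, 91, 123]
  AzqIX (GGAACAG, off=5): starts [28, 170, 211, 250] → cuts [33, 175, 216, 255]
  FykIII (CAGCT, off=5): starts [21, 163, 204, 222, 232, 254] → cuts [26, 168, 209, 227, 237, 259]
  ZebI (AACAA, off=3): starts [66, 182] → cuts [69, 185]
  UxaIV (CTACCGCG, off=6): starts [51, 80, 101, 115, 132, 141, 153, 188, 242] → cuts [57, 86, 107, 121, 138, 147, 159, 194, 248]

Pooled cuts: [26, 33, 42, 57, 69, 86, 91, 107, 121, 123, 138, 147, 159, 168, 175, 185, 194, 209, 216, 227, 237, 248, 255, 259]

Fragments:
  [0,26): 26 bp
  [26,33): 7 bp
  [33,42): 9 bp
  [42,57): 15 bp
  [57,69): 12 bp
  [69,86): 17 bp
  [86,91): 5 bp
  [91,107): 16 bp
  [107,121): 14 bp
  [121,123): 2 bp
  [123,138): 15 bp
  [138,147): 9 bp
  [147,159): 12 bp
  [159,168): 9 bp
  [168,175): 7 bp
  [175,185): 10 bp
  [185,194): 9 bp
  [194,209): 15 bp
  [209,216): 7 bp
  [216,227): 11 bp
  [227,237): 10 bp
  [237,248): 11 bp
  [248,255): 7 bp
  [255,259): 4 bp
  [259,263): 4 bp

[2,4,4,5,7,7,7,7,9,9,9,9,10,10,11,11,12,12,14,15,15,15,16,17,26]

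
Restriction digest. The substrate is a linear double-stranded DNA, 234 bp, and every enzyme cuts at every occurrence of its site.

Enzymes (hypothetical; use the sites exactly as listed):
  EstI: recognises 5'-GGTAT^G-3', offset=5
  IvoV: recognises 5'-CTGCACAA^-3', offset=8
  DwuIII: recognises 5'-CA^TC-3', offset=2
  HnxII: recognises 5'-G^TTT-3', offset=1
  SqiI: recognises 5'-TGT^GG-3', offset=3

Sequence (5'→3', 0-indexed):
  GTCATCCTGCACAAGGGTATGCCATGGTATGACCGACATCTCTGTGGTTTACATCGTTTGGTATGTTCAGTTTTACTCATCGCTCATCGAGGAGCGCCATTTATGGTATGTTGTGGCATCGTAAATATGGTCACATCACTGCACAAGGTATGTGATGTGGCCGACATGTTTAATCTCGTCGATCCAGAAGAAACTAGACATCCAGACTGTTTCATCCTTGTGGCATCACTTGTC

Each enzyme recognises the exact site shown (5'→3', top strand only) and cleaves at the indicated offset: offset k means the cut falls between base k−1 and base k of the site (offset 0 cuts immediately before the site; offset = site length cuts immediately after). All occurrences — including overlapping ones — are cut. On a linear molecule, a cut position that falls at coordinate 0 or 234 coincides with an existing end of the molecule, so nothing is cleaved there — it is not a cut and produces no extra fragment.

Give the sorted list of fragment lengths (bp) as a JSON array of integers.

Per-enzyme occurrences:
  EstI GGTATG/5: at [15, 25, 59, 104, 146] ⇒ [20, 30, 64, 109, 151]
  IvoV CTGCACAA/8: at [6, 138] ⇒ [14, 146]
  DwuIII CATC/2: at [2, 36, 51, 77, 84, 116, 133, 198, 212, 223] ⇒ [4, 38, 53, 79, 86, 118, 135, 200, 214, 225]
  HnxII GTTT/1: at [46, 55, 69, 167, 208] ⇒ [47, 56, 70, 168, 209]
  SqiI TGTGG/3: at [42, 111, 155, 218] ⇒ [45, 114, 158, 221]

All cut coordinates (distinct, sorted): [4, 14, 20, 30, 38, 45, 47, 53, 56, 64, 70, 79, 86, 109, 114, 118, 135, 146, 151, 158, 168, 200, 209, 214, 221, 225]

Fragment lengths:
  [0,4): 4 bp
  [4,14): 10 bp
  [14,20): 6 bp
  [20,30): 10 bp
  [30,38): 8 bp
  [38,45): 7 bp
  [45,47): 2 bp
  [47,53): 6 bp
  [53,56): 3 bp
  [56,64): 8 bp
  [64,70): 6 bp
  [70,79): 9 bp
  [79,86): 7 bp
  [86,109): 23 bp
  [109,114): 5 bp
  [114,118): 4 bp
  [118,135): 17 bp
  [135,146): 11 bp
  [146,151): 5 bp
  [151,158): 7 bp
  [158,168): 10 bp
  [168,200): 32 bp
  [200,209): 9 bp
  [209,214): 5 bp
  [214,221): 7 bp
  [221,225): 4 bp
  [225,234): 9 bp

[2,3,4,4,4,5,5,5,6,6,6,7,7,7,7,8,8,9,9,9,10,10,10,11,17,23,32]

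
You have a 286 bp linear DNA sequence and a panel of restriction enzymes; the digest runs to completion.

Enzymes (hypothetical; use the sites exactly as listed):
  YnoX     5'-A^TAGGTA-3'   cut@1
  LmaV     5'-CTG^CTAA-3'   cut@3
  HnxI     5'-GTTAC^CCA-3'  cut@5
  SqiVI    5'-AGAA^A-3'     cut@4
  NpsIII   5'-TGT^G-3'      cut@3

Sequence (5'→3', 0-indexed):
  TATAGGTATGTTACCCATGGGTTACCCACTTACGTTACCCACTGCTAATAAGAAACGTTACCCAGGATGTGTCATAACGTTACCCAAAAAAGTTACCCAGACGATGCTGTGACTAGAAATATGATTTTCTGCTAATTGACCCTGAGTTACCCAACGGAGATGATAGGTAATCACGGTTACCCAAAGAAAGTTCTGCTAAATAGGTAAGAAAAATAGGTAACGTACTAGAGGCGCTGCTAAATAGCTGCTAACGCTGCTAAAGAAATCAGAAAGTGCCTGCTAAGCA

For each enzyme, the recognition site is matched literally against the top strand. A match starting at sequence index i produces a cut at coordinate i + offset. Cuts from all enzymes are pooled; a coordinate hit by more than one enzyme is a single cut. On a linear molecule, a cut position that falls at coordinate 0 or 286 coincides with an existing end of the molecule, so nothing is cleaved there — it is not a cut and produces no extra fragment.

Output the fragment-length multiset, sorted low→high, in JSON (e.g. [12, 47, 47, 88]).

[2,3,5,6,7,7,7,7,8,8,8,8,9,9,10,10,11,11,12,13,13,13,13,13,14,17,19,23]

Site scan:
  YnoX (ATAGGTA, off=1): starts [1, 162, 199, 212] → cuts [2, 163, 200, 213]
  LmaV (CTGCTAA, off=3): starts [41, 128, 192, 233, 244, 253, 276] → cuts [44, 131, 195, 236, 247, 256, 279]
  HnxI (GTTACCCA, off=5): starts [9, 20, 33, 56, 78, 91, 145, 175] → cuts [14, 25, 38, 61, 83, 96, 150, 180]
  SqiVI (AGAAA, off=4): starts [50, 114, 184, 206, 260, 267] → cuts [54, 118, 188, 210, 264, 271]
  NpsIII (TGTG, off=3): starts [67, 107] → cuts [70, 110]

Pooled cuts: [2, 14, 25, 38, 44, 54, 61, 70, 83, 96, 110, 118, 131, 150, 163, 180, 188, 195, 200, 210, 213, 236, 247, 256, 264, 271, 279]

Fragment lengths:
  [0,2): 2 bp
  [2,14): 12 bp
  [14,25): 11 bp
  [25,38): 13 bp
  [38,44): 6 bp
  [44,54): 10 bp
  [54,61): 7 bp
  [61,70): 9 bp
  [70,83): 13 bp
  [83,96): 13 bp
  [96,110): 14 bp
  [110,118): 8 bp
  [118,131): 13 bp
  [131,150): 19 bp
  [150,163): 13 bp
  [163,180): 17 bp
  [180,188): 8 bp
  [188,195): 7 bp
  [195,200): 5 bp
  [200,210): 10 bp
  [210,213): 3 bp
  [213,236): 23 bp
  [236,247): 11 bp
  [247,256): 9 bp
  [256,264): 8 bp
  [264,271): 7 bp
  [271,279): 8 bp
  [279,286): 7 bp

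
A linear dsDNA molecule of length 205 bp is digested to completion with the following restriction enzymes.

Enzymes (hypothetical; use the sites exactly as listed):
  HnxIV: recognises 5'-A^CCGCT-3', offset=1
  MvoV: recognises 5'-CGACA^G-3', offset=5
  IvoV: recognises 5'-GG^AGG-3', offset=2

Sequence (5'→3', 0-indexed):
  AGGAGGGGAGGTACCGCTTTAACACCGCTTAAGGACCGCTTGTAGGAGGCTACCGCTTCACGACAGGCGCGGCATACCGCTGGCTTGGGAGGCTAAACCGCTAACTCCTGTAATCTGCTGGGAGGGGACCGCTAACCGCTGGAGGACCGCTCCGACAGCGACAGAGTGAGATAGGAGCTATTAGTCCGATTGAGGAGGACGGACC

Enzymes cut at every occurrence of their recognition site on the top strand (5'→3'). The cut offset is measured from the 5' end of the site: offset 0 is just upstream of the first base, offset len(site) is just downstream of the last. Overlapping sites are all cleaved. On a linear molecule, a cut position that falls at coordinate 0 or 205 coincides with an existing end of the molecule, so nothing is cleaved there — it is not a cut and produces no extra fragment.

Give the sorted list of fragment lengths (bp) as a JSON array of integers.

Site scan:
  HnxIV (ACCGCT, off=1): starts [12, 23, 34, 51, 75, 96, 127, 134, 145] → cuts [13, 24, 35, 52, 76, 97, 128, 135, 146]
  MvoV (CGACAG, off=5): starts [60, 152, 158] → cuts [65, 157, 163]
  IvoV (GGAGG, off=2): starts [1, 6, 44, 87, 120, 140, 193] → cuts [3, 8, 46, 89, 122, 142, 195]

All cut coordinates (distinct, sorted): [3, 8, 13, 24, 35, 46, 52, 65, 76, 89, 97, 122, 128, 135, 142, 146, 157, 163, 195]

Fragments:
  [0,3): 3 bp
  [3,8): 5 bp
  [8,13): 5 bp
  [13,24): 11 bp
  [24,35): 11 bp
  [35,46): 11 bp
  [46,52): 6 bp
  [52,65): 13 bp
  [65,76): 11 bp
  [76,89): 13 bp
  [89,97): 8 bp
  [97,122): 25 bp
  [122,128): 6 bp
  [128,135): 7 bp
  [135,142): 7 bp
  [142,146): 4 bp
  [146,157): 11 bp
  [157,163): 6 bp
  [163,195): 32 bp
  [195,205): 10 bp

[3,4,5,5,6,6,6,7,7,8,10,11,11,11,11,11,13,13,25,32]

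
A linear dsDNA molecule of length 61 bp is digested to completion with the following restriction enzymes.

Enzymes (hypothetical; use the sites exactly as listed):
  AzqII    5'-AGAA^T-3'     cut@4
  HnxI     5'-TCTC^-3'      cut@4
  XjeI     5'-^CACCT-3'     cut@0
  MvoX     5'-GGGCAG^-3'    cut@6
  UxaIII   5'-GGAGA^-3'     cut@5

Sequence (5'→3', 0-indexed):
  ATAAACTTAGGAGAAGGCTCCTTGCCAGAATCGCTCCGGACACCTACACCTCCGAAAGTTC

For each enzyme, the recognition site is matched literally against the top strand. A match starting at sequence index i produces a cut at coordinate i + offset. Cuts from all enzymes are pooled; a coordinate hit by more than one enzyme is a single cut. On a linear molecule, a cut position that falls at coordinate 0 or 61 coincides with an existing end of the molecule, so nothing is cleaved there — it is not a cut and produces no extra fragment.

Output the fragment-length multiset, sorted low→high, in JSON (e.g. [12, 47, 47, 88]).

[6,10,14,15,16]

Scan for sites:
  AzqII AGAAT/4: at [26] ⇒ [30]
  HnxI (TCTC, off=4): no sites
  XjeI CACCT/0: at [40, 46] ⇒ [40, 46]
  MvoX (GGGCAG, off=6): no sites
  UxaIII GGAGA/5: at [9] ⇒ [14]

All cut coordinates (distinct, sorted): [14, 30, 40, 46]

Fragment lengths:
  [0,14): 14 bp
  [14,30): 16 bp
  [30,40): 10 bp
  [40,46): 6 bp
  [46,61): 15 bp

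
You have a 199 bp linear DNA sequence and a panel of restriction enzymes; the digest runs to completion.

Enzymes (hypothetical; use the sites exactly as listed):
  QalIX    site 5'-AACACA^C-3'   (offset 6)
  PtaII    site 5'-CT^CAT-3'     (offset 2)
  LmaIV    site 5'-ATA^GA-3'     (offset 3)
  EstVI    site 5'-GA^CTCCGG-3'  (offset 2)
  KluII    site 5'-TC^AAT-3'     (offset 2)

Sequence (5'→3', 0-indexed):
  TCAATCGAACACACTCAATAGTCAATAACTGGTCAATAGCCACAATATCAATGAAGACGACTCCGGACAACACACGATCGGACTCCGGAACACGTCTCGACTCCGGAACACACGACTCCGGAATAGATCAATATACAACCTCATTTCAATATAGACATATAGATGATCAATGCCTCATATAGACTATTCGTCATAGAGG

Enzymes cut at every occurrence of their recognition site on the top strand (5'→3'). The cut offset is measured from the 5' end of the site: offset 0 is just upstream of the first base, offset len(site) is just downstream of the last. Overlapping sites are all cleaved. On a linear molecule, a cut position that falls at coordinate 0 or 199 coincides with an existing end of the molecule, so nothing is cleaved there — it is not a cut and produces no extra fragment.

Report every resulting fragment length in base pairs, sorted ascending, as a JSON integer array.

Scan for sites:
  QalIX AACACAC/6: at [7, 68, 106] ⇒ [13, 74, 112]
  PtaII CTCAT/2: at [139, 173] ⇒ [141, 175]
  LmaIV ATAGA/3: at [122, 150, 158, 178, 192] ⇒ [125, 153, 161, 181, 195]
  EstVI GACTCCGG/2: at [58, 80, 98, 113] ⇒ [60, 82, 100, 115]
  KluII TCAAT/2: at [0, 14, 21, 32, 47, 127, 145, 166] ⇒ [2, 16, 23, 34, 49, 129, 147, 168]

All cut coordinates (distinct, sorted): [2, 13, 16, 23, 34, 49, 60, 74, 82, 100, 112, 115, 125, 129, 141, 147, 153, 161, 168, 175, 181, 195]

Fragments:
  [0,2): 2 bp
  [2,13): 11 bp
  [13,16): 3 bp
  [16,23): 7 bp
  [23,34): 11 bp
  [34,49): 15 bp
  [49,60): 11 bp
  [60,74): 14 bp
  [74,82): 8 bp
  [82,100): 18 bp
  [100,112): 12 bp
  [112,115): 3 bp
  [115,125): 10 bp
  [125,129): 4 bp
  [129,141): 12 bp
  [141,147): 6 bp
  [147,153): 6 bp
  [153,161): 8 bp
  [161,168): 7 bp
  [168,175): 7 bp
  [175,181): 6 bp
  [181,195): 14 bp
  [195,199): 4 bp

[2,3,3,4,4,6,6,6,7,7,7,8,8,10,11,11,11,12,12,14,14,15,18]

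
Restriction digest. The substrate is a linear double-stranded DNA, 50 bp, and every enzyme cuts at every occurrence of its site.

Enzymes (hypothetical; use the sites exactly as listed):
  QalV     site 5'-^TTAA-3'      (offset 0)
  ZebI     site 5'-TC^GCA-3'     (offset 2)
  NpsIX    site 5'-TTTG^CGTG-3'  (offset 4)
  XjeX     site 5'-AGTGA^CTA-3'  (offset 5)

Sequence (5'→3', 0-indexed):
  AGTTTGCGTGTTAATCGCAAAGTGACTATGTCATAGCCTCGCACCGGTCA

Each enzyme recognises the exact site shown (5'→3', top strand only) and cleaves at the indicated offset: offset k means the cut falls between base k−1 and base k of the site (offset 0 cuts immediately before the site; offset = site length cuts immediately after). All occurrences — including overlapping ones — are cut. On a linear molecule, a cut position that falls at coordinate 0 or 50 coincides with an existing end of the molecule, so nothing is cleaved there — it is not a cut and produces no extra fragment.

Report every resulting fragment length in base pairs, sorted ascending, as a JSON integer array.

Site scan:
  QalV TTAA/0: at [10] ⇒ [10]
  ZebI TCGCA/2: at [14, 38] ⇒ [16, 40]
  NpsIX TTTGCGTG/4: at [2] ⇒ [6]
  XjeX AGTGACTA/5: at [20] ⇒ [25]

All cut coordinates (distinct, sorted): [6, 10, 16, 25, 40]

Fragments:
  [0,6): 6 bp
  [6,10): 4 bp
  [10,16): 6 bp
  [16,25): 9 bp
  [25,40): 15 bp
  [40,50): 10 bp

[4,6,6,9,10,15]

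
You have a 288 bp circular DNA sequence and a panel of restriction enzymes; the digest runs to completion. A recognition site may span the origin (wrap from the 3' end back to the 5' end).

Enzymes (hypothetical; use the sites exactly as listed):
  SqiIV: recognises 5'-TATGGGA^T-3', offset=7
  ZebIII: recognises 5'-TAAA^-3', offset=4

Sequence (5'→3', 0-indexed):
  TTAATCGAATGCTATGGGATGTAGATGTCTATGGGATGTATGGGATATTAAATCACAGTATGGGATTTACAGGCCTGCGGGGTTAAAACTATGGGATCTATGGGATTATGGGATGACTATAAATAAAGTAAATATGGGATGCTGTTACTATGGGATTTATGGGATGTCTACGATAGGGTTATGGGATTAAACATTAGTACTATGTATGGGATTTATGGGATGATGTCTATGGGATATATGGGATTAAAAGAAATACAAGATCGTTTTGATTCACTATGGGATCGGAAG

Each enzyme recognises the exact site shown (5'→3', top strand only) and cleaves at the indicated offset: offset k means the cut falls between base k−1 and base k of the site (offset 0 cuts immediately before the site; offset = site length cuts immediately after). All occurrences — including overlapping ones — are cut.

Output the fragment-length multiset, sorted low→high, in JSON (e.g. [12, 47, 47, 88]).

Scan for sites:
  SqiIV TATGGGAT/7: at [12, 29, 38, 58, 89, 98, 106, 132, 148, 157, 179, 204, 213, 227, 236, 274] ⇒ [19, 36, 45, 65, 96, 105, 113, 139, 155, 164, 186, 211, 220, 234, 243, 281]
  ZebIII TAAA/4: at [48, 83, 119, 123, 128, 187, 244] ⇒ [52, 87, 123, 127, 132, 191, 248]

All cut coordinates (distinct, sorted): [19, 36, 45, 52, 65, 87, 96, 105, 113, 123, 127, 132, 139, 155, 164, 186, 191, 211, 220, 234, 243, 248, 281]

Fragments:
  19→36: 17 bp
  36→45: 9 bp
  45→52: 7 bp
  52→65: 13 bp
  65→87: 22 bp
  87→96: 9 bp
  96→105: 9 bp
  105→113: 8 bp
  113→123: 10 bp
  123→127: 4 bp
  127→132: 5 bp
  132→139: 7 bp
  139→155: 16 bp
  155→164: 9 bp
  164→186: 22 bp
  186→191: 5 bp
  191→211: 20 bp
  211→220: 9 bp
  220→234: 14 bp
  234→243: 9 bp
  243→248: 5 bp
  248→281: 33 bp
  281→19 (wrap): 288-281+19 = 26 bp

[4,5,5,5,7,7,8,9,9,9,9,9,9,10,13,14,16,17,20,22,22,26,33]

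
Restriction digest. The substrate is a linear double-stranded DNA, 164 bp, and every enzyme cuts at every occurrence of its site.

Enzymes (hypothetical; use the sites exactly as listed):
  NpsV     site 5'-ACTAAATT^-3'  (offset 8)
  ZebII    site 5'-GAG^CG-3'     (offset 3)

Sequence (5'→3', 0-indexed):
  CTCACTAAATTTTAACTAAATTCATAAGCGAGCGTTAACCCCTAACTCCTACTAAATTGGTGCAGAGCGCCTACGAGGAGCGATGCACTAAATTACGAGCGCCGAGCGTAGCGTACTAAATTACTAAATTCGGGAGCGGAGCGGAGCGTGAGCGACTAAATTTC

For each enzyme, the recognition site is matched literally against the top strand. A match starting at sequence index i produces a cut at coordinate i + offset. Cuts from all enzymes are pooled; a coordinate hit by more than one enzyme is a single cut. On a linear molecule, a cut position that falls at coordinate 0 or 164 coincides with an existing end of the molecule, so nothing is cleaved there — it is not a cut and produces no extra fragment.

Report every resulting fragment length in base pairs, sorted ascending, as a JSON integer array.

[2,5,5,5,6,6,7,8,9,10,10,11,11,13,14,16,26]

Per-enzyme occurrences:
  NpsV (ACTAAATT, off=8): starts [3, 14, 50, 86, 114, 122, 154] → cuts [11, 22, 58, 94, 122, 130, 162]
  ZebII (GAGCG, off=3): starts [29, 64, 77, 96, 103, 133, 138, 143, 149] → cuts [32, 67, 80, 99, 106, 136, 141, 146, 152]

All cut coordinates (distinct, sorted): [11, 22, 32, 58, 67, 80, 94, 99, 106, 122, 130, 136, 141, 146, 152, 162]

Fragment lengths:
  [0,11): 11 bp
  [11,22): 11 bp
  [22,32): 10 bp
  [32,58): 26 bp
  [58,67): 9 bp
  [67,80): 13 bp
  [80,94): 14 bp
  [94,99): 5 bp
  [99,106): 7 bp
  [106,122): 16 bp
  [122,130): 8 bp
  [130,136): 6 bp
  [136,141): 5 bp
  [141,146): 5 bp
  [146,152): 6 bp
  [152,162): 10 bp
  [162,164): 2 bp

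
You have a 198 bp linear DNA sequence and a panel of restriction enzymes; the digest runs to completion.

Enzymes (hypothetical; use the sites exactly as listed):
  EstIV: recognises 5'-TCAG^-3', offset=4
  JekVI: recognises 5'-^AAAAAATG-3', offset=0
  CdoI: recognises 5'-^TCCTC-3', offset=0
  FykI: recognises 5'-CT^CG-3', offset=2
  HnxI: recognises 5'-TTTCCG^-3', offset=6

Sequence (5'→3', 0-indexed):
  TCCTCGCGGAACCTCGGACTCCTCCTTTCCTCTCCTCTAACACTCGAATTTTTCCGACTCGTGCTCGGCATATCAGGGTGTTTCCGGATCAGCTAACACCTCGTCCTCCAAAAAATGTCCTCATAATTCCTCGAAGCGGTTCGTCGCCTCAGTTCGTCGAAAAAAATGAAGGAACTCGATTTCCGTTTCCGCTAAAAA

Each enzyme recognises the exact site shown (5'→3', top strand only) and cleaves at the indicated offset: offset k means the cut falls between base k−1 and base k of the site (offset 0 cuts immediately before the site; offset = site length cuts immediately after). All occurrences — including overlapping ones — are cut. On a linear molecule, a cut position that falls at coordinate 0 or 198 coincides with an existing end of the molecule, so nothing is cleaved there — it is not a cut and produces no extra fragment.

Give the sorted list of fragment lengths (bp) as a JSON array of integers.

Scan for sites:
  EstIV (TCAG, off=4): starts [72, 88, 148] → cuts [76, 92, 152]
  JekVI (AAAAAATG, off=0): starts [109, 160] → cuts [109, 160]
  CdoI (TCCTC, off=0): starts [0, 19, 27, 32, 103, 117, 127] → cuts [19, 27, 32, 103, 117, 127] (position 0 is a terminus of the linear molecule — no cut)
  FykI (CTCG, off=2): starts [2, 12, 42, 57, 63, 99, 129, 174] → cuts [4, 14, 44, 59, 65, 101, 131, 176]
  HnxI (TTTCCG, off=6): starts [50, 80, 179, 185] → cuts [56, 86, 185, 191]

All cut coordinates (distinct, sorted): [4, 14, 19, 27, 32, 44, 56, 59, 65, 76, 86, 92, 101, 103, 109, 117, 127, 131, 152, 160, 176, 185, 191]

Fragments:
  [0,4): 4 bp
  [4,14): 10 bp
  [14,19): 5 bp
  [19,27): 8 bp
  [27,32): 5 bp
  [32,44): 12 bp
  [44,56): 12 bp
  [56,59): 3 bp
  [59,65): 6 bp
  [65,76): 11 bp
  [76,86): 10 bp
  [86,92): 6 bp
  [92,101): 9 bp
  [101,103): 2 bp
  [103,109): 6 bp
  [109,117): 8 bp
  [117,127): 10 bp
  [127,131): 4 bp
  [131,152): 21 bp
  [152,160): 8 bp
  [160,176): 16 bp
  [176,185): 9 bp
  [185,191): 6 bp
  [191,198): 7 bp

[2,3,4,4,5,5,6,6,6,6,7,8,8,8,9,9,10,10,10,11,12,12,16,21]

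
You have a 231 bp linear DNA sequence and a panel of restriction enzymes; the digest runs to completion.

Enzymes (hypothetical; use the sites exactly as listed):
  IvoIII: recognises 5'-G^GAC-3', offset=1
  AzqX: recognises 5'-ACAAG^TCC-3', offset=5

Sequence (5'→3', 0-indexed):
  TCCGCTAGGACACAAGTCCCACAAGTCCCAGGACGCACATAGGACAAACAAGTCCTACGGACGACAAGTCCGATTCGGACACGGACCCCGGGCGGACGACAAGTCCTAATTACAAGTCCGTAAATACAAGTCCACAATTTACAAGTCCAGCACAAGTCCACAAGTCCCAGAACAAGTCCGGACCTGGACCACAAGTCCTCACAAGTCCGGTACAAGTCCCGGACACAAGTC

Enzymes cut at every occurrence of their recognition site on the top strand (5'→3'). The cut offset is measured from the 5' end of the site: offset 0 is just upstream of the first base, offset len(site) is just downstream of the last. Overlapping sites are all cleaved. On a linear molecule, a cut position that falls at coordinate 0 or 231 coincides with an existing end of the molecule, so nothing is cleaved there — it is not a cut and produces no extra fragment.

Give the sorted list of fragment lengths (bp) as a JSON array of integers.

[4,5,6,6,6,7,8,8,8,9,9,9,9,9,10,10,10,11,11,11,11,12,13,14,15]

Site scan:
  IvoIII (GGAC, off=1): starts [7, 30, 41, 58, 76, 82, 93, 179, 185, 220] → cuts [8, 31, 42, 59, 77, 83, 94, 180, 186, 221]
  AzqX (ACAAGTCC, off=5): starts [11, 20, 47, 63, 98, 111, 125, 140, 151, 159, 171, 190, 200, 211] → cuts [16, 25, 52, 68, 103, 116, 130, 145, 156, 164, 176, 195, 205, 216]

All cut coordinates (distinct, sorted): [8, 16, 25, 31, 42, 52, 59, 68, 77, 83, 94, 103, 116, 130, 145, 156, 164, 176, 180, 186, 195, 205, 216, 221]

Fragment lengths:
  [0,8): 8 bp
  [8,16): 8 bp
  [16,25): 9 bp
  [25,31): 6 bp
  [31,42): 11 bp
  [42,52): 10 bp
  [52,59): 7 bp
  [59,68): 9 bp
  [68,77): 9 bp
  [77,83): 6 bp
  [83,94): 11 bp
  [94,103): 9 bp
  [103,116): 13 bp
  [116,130): 14 bp
  [130,145): 15 bp
  [145,156): 11 bp
  [156,164): 8 bp
  [164,176): 12 bp
  [176,180): 4 bp
  [180,186): 6 bp
  [186,195): 9 bp
  [195,205): 10 bp
  [205,216): 11 bp
  [216,221): 5 bp
  [221,231): 10 bp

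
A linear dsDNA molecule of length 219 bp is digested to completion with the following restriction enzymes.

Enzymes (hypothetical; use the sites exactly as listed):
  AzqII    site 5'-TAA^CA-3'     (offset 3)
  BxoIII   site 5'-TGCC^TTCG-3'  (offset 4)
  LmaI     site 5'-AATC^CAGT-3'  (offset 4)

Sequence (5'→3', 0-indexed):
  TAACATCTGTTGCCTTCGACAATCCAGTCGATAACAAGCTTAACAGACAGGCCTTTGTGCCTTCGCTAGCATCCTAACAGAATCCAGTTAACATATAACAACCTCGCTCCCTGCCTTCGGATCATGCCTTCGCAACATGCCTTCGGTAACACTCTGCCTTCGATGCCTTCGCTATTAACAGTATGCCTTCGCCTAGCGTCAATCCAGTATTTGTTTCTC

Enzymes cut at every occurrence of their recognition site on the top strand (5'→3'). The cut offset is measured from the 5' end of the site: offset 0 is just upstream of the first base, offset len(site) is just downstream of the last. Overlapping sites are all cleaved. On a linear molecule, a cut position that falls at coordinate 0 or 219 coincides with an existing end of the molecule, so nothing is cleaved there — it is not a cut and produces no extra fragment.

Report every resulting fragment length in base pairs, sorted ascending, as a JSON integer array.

Site scan:
  AzqII TAACA/3: at [0, 31, 40, 74, 88, 95, 146, 175] ⇒ [3, 34, 43, 77, 91, 98, 149, 178]
  BxoIII TGCCTTCG/4: at [10, 57, 111, 124, 137, 154, 163, 183] ⇒ [14, 61, 115, 128, 141, 158, 167, 187]
  LmaI AATCCAGT/4: at [20, 80, 200] ⇒ [24, 84, 204]

Pooled cuts: [3, 14, 24, 34, 43, 61, 77, 84, 91, 98, 115, 128, 141, 149, 158, 167, 178, 187, 204]

Fragments:
  [0,3): 3 bp
  [3,14): 11 bp
  [14,24): 10 bp
  [24,34): 10 bp
  [34,43): 9 bp
  [43,61): 18 bp
  [61,77): 16 bp
  [77,84): 7 bp
  [84,91): 7 bp
  [91,98): 7 bp
  [98,115): 17 bp
  [115,128): 13 bp
  [128,141): 13 bp
  [141,149): 8 bp
  [149,158): 9 bp
  [158,167): 9 bp
  [167,178): 11 bp
  [178,187): 9 bp
  [187,204): 17 bp
  [204,219): 15 bp

[3,7,7,7,8,9,9,9,9,10,10,11,11,13,13,15,16,17,17,18]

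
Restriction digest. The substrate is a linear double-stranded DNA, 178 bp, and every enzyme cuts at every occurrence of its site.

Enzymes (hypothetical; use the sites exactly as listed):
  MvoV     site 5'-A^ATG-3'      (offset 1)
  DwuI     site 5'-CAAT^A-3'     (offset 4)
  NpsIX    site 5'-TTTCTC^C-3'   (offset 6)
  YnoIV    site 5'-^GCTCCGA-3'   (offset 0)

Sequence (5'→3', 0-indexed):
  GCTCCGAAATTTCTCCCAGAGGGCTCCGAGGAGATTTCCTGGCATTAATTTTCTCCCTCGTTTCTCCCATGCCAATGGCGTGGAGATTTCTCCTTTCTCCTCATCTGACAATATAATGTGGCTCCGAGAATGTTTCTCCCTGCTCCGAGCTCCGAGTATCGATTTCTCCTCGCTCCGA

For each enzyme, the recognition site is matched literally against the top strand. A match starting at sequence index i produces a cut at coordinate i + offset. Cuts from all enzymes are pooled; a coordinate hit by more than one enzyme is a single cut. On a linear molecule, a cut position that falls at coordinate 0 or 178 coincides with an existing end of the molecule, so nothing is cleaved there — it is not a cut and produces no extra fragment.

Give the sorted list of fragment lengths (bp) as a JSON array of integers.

[3,3,3,5,7,7,7,7,8,9,9,11,13,15,18,20,33]

Site scan:
  MvoV (AATG, off=1): starts [73, 114, 128] → cuts [74, 115, 129]
  DwuI (CAATA, off=4): starts [108] → cuts [112]
  NpsIX (TTTCTCC, off=6): starts [9, 49, 60, 86, 93, 132, 162] → cuts [15, 55, 66, 92, 99, 138, 168]
  YnoIV (GCTCCGA, off=0): starts [0, 22, 120, 141, 148, 171] → cuts [22, 120, 141, 148, 171] (position 0 is a terminus of the linear molecule — no cut)

Pooled cuts: [15, 22, 55, 66, 74, 92, 99, 112, 115, 120, 129, 138, 141, 148, 168, 171]

Fragment lengths:
  [0,15): 15 bp
  [15,22): 7 bp
  [22,55): 33 bp
  [55,66): 11 bp
  [66,74): 8 bp
  [74,92): 18 bp
  [92,99): 7 bp
  [99,112): 13 bp
  [112,115): 3 bp
  [115,120): 5 bp
  [120,129): 9 bp
  [129,138): 9 bp
  [138,141): 3 bp
  [141,148): 7 bp
  [148,168): 20 bp
  [168,171): 3 bp
  [171,178): 7 bp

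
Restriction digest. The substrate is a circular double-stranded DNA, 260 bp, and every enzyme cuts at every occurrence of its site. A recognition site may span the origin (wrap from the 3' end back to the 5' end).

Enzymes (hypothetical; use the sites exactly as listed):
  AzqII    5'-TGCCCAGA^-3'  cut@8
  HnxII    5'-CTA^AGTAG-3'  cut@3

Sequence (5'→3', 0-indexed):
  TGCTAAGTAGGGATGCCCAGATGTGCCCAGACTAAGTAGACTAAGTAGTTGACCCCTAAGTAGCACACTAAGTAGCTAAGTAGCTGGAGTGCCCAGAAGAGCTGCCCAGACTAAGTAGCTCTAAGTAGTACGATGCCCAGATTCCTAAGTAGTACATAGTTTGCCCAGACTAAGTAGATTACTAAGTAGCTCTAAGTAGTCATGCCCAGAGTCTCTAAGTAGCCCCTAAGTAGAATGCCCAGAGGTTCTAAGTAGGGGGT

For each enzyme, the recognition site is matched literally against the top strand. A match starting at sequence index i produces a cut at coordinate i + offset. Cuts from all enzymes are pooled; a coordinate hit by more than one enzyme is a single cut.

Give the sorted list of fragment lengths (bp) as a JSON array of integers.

[3,3,3,6,7,7,8,9,10,10,10,11,12,12,13,15,15,15,16,16,18,19,22]

Site scan:
  AzqII (TGCCCAGA, off=8): starts [13, 23, 89, 102, 133, 161, 202, 235] → cuts [21, 31, 97, 110, 141, 169, 210, 243]
  HnxII (CTAAGTAG, off=3): starts [2, 31, 40, 55, 67, 75, 110, 120, 144, 169, 181, 191, 214, 225, 247] → cuts [5, 34, 43, 58, 70, 78, 113, 123, 147, 172, 184, 194, 217, 228, 250]

Pooled cuts: [5, 21, 31, 34, 43, 58, 70, 78, 97, 110, 113, 123, 141, 147, 169, 172, 184, 194, 210, 217, 228, 243, 250]

Fragments:
  5→21: 16 bp
  21→31: 10 bp
  31→34: 3 bp
  34→43: 9 bp
  43→58: 15 bp
  58→70: 12 bp
  70→78: 8 bp
  78→97: 19 bp
  97→110: 13 bp
  110→113: 3 bp
  113→123: 10 bp
  123→141: 18 bp
  141→147: 6 bp
  147→169: 22 bp
  169→172: 3 bp
  172→184: 12 bp
  184→194: 10 bp
  194→210: 16 bp
  210→217: 7 bp
  217→228: 11 bp
  228→243: 15 bp
  243→250: 7 bp
  250→5 (wrap): 260-250+5 = 15 bp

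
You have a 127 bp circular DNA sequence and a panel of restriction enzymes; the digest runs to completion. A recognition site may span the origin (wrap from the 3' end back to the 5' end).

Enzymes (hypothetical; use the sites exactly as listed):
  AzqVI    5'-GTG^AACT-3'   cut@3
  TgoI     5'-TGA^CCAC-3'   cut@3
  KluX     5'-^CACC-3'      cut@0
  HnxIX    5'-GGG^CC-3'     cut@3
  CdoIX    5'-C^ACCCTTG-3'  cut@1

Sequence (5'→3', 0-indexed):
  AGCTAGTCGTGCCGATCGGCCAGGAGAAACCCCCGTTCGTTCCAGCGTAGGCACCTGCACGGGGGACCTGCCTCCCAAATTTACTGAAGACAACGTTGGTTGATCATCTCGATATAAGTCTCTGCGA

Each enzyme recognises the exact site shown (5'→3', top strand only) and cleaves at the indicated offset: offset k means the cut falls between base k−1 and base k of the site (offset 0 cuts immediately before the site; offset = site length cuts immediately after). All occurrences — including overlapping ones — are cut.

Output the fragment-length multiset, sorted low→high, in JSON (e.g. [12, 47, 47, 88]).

[127]

Scan for sites:
  AzqVI (GTGAACT, off=3): no sites
  TgoI (TGACCAC, off=3): no sites
  KluX CACC/0: at [51] ⇒ [51]
  HnxIX (GGGCC, off=3): no sites
  CdoIX (CACCCTTG, off=1): no sites

Pooled cuts: [51]

Fragment lengths:
  51→51 (wrap): 127-51+51 = 127 bp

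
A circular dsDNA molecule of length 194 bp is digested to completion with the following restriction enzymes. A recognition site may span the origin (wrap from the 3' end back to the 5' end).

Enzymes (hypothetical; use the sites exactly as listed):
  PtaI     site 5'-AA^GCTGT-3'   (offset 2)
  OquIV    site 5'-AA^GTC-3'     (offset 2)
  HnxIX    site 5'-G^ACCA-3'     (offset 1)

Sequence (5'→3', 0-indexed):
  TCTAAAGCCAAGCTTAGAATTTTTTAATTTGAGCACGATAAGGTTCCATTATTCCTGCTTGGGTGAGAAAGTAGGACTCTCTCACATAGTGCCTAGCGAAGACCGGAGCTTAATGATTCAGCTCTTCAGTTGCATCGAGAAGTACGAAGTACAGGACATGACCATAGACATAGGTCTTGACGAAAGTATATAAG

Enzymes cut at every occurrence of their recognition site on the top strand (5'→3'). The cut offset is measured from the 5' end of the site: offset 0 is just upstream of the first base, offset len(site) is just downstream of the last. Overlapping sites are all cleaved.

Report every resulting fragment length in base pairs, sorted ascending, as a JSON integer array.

Site scan:
  PtaI (AAGCTGT, off=2): no sites
  OquIV AAGTC/2: at [191] ⇒ [193]
  HnxIX GACCA/1: at [159] ⇒ [160]

All cut coordinates (distinct, sorted): [160, 193]

Fragments:
  160→193: 33 bp
  193→160 (wrap): 194-193+160 = 161 bp

[33,161]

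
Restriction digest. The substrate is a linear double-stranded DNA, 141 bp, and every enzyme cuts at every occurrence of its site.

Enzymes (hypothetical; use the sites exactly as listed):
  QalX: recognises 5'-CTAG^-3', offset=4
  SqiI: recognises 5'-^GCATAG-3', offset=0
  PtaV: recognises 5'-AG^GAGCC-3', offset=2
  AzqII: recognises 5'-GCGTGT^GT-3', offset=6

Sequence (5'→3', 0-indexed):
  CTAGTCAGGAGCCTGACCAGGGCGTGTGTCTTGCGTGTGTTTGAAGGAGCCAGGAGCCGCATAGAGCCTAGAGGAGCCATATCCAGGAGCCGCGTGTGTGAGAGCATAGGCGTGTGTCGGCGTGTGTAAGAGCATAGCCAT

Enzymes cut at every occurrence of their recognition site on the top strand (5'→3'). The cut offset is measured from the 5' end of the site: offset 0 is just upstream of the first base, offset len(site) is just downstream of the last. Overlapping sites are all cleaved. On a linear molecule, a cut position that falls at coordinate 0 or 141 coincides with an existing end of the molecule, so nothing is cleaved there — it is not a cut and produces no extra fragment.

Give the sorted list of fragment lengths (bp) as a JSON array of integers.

Scan for sites:
  QalX (CTAG, off=4): starts [0, 67] → cuts [4, 71]
  SqiI (GCATAG, off=0): starts [58, 103, 131] → cuts [58, 103, 131]
  PtaV (AGGAGCC, off=2): starts [6, 44, 51, 71, 84] → cuts [8, 46, 53, 73, 86]
  AzqII (GCGTGTGT, off=6): starts [21, 32, 91, 109, 119] → cuts [27, 38, 97, 115, 125]

All cut coordinates (distinct, sorted): [4, 8, 27, 38, 46, 53, 58, 71, 73, 86, 97, 103, 115, 125, 131]

Fragment lengths:
  [0,4): 4 bp
  [4,8): 4 bp
  [8,27): 19 bp
  [27,38): 11 bp
  [38,46): 8 bp
  [46,53): 7 bp
  [53,58): 5 bp
  [58,71): 13 bp
  [71,73): 2 bp
  [73,86): 13 bp
  [86,97): 11 bp
  [97,103): 6 bp
  [103,115): 12 bp
  [115,125): 10 bp
  [125,131): 6 bp
  [131,141): 10 bp

[2,4,4,5,6,6,7,8,10,10,11,11,12,13,13,19]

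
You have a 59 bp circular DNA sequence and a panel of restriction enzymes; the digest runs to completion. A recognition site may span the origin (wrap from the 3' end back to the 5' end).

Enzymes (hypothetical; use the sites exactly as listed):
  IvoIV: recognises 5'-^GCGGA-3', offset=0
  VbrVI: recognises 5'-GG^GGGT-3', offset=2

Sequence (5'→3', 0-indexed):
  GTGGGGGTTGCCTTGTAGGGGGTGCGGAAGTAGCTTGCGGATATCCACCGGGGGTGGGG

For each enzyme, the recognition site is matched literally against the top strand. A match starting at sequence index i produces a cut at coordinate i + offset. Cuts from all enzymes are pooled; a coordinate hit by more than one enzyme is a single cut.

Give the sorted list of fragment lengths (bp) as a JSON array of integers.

Site scan:
  IvoIV (GCGGA, off=0): starts [23, 36] → cuts [23, 36]
  VbrVI (GGGGGT, off=2): starts [2, 17, 49, 55] → cuts [4, 19, 51, 57]

All cut coordinates (distinct, sorted): [4, 19, 23, 36, 51, 57]

Fragment lengths:
  4→19: 15 bp
  19→23: 4 bp
  23→36: 13 bp
  36→51: 15 bp
  51→57: 6 bp
  57→4 (wrap): 59-57+4 = 6 bp

[4,6,6,13,15,15]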